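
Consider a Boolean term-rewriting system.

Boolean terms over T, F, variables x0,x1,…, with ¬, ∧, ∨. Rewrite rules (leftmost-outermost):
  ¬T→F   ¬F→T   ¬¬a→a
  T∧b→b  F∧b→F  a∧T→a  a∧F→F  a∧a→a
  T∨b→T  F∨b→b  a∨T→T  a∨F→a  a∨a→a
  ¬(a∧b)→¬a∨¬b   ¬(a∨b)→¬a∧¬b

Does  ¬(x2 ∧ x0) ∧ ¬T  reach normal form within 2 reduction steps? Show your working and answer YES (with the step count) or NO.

  start: ¬(x2 ∧ x0) ∧ ¬T
  step 1: (¬x2 ∨ ¬x0) ∧ ¬T
  step 2: (¬x2 ∨ ¬x0) ∧ F

Answer: NO — after 2 steps the term is (¬x2 ∨ ¬x0) ∧ F, not yet normal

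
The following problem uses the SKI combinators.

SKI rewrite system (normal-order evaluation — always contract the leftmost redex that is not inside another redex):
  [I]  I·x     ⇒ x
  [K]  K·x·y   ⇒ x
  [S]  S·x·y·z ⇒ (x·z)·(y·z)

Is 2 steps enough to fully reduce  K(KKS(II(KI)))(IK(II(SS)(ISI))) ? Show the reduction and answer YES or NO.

  start: K(KKS(II(KI)))(IK(II(SS)(ISI)))
  [1] KKS(II(KI))
  [2] K(II(KI))

Answer: NO — after 2 steps the term is K(II(KI)), not yet normal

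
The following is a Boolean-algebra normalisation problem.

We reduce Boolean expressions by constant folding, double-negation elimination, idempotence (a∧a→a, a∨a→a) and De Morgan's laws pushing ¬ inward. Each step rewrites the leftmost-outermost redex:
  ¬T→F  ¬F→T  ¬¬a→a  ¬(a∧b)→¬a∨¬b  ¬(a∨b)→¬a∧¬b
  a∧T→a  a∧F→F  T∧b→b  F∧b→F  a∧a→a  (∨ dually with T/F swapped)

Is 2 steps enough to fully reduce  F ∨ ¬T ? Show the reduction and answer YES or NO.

Answer: YES — reaches normal form F in 2 ≤ 2 steps

Derivation:
  start: F ∨ ¬T
  step 1: ¬T
  step 2: F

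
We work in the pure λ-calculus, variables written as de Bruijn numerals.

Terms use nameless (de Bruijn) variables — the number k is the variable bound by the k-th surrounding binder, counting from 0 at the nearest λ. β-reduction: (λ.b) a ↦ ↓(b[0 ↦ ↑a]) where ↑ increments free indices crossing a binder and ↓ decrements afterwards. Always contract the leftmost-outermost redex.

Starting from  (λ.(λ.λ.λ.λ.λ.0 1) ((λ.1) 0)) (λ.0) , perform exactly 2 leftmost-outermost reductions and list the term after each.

Answer: after 2 steps: λ.λ.λ.λ.0 1

Derivation:
  start: (λ.(λ.λ.λ.λ.λ.0 1) ((λ.1) 0)) (λ.0)
  step 1: (λ.λ.λ.λ.λ.0 1) ((λ.λ.0) (λ.0))
  step 2: λ.λ.λ.λ.0 1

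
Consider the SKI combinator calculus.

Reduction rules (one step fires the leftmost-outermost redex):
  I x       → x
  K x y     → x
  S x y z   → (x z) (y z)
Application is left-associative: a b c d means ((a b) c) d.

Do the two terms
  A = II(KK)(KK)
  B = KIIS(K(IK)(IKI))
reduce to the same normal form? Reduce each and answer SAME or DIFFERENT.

Term A:
  start: II(KK)(KK)
  [1] I(KK)(KK)
  [2] KK(KK)
  [3] K

Term B:
  start: KIIS(K(IK)(IKI))
  [1] IS(K(IK)(IKI))
  [2] S(K(IK)(IKI))
  [3] S(IK)
  [4] SK

Answer: DIFFERENT — A ⇓ K, B ⇓ SK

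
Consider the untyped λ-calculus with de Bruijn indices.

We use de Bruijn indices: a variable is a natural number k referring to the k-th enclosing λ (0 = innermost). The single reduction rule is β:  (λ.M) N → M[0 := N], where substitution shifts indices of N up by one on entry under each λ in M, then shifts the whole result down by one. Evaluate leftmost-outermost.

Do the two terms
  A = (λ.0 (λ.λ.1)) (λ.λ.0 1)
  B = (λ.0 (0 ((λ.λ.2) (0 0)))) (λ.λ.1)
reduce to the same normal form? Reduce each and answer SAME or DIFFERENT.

Answer: DIFFERENT — A ⇓ λ.0 (λ.λ.1), B ⇓ λ.λ.λ.λ.λ.1

Derivation:
Term A:
  start: (λ.0 (λ.λ.1)) (λ.λ.0 1)
  [1] (λ.λ.0 1) (λ.λ.1)
  [2] λ.0 (λ.λ.1)

Term B:
  start: (λ.0 (0 ((λ.λ.2) (0 0)))) (λ.λ.1)
  [1] (λ.λ.1) ((λ.λ.1) ((λ.λ.λ.λ.1) ((λ.λ.1) (λ.λ.1))))
  [2] λ.(λ.λ.1) ((λ.λ.λ.λ.1) ((λ.λ.1) (λ.λ.1)))
  [3] λ.λ.(λ.λ.λ.λ.1) ((λ.λ.1) (λ.λ.1))
  [4] λ.λ.λ.λ.λ.1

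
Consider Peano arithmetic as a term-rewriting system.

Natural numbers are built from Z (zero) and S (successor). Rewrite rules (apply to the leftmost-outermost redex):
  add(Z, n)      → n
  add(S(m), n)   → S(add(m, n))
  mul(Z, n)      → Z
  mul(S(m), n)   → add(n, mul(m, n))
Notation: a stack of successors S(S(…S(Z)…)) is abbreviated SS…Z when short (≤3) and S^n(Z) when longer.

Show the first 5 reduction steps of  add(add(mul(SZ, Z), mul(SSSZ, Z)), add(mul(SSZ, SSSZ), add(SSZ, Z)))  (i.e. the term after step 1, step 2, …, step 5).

Answer: after 5 steps: add(add(Z, mul(SSZ, Z)), add(mul(SSZ, SSSZ), add(SSZ, Z)))

Reduction:
  start: add(add(mul(SZ, Z), mul(SSSZ, Z)), add(mul(SSZ, SSSZ), add(SSZ, Z)))
  →1  add(add(add(Z, mul(Z, Z)), mul(SSSZ, Z)), add(mul(SSZ, SSSZ), add(SSZ, Z)))
  →2  add(add(mul(Z, Z), mul(SSSZ, Z)), add(mul(SSZ, SSSZ), add(SSZ, Z)))
  →3  add(add(Z, mul(SSSZ, Z)), add(mul(SSZ, SSSZ), add(SSZ, Z)))
  →4  add(mul(SSSZ, Z), add(mul(SSZ, SSSZ), add(SSZ, Z)))
  →5  add(add(Z, mul(SSZ, Z)), add(mul(SSZ, SSSZ), add(SSZ, Z)))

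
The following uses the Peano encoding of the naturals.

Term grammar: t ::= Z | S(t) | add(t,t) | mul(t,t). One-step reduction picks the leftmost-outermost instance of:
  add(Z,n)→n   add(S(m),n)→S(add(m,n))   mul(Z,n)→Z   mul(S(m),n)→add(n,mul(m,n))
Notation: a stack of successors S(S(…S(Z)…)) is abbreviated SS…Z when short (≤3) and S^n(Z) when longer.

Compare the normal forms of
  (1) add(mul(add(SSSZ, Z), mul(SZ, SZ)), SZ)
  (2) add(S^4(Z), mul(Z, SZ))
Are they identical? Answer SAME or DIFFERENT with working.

Answer: SAME — A ⇓ S^4(Z), B ⇓ S^4(Z)

Working:
Term A:
  start: add(mul(add(SSSZ, Z), mul(SZ, SZ)), SZ)
  [1] add(mul(S(add(SSZ, Z)), mul(SZ, SZ)), SZ)
  [2] add(add(mul(SZ, SZ), mul(add(SSZ, Z), mul(SZ, SZ))), SZ)
  [3] add(add(add(SZ, mul(Z, SZ)), mul(add(SSZ, Z), mul(SZ, SZ))), SZ)
  [4] add(add(S(add(Z, mul(Z, SZ))), mul(add(SSZ, Z), mul(SZ, SZ))), SZ)
  [5] add(S(add(add(Z, mul(Z, SZ)), mul(add(SSZ, Z), mul(SZ, SZ)))), SZ)
  [6] S(add(add(add(Z, mul(Z, SZ)), mul(add(SSZ, Z), mul(SZ, SZ))), SZ))
  [7] S(add(add(mul(Z, SZ), mul(add(SSZ, Z), mul(SZ, SZ))), SZ))
  [8] S(add(add(Z, mul(add(SSZ, Z), mul(SZ, SZ))), SZ))
  [9] S(add(mul(add(SSZ, Z), mul(SZ, SZ)), SZ))
  [10] S(add(mul(S(add(SZ, Z)), mul(SZ, SZ)), SZ))
  [11] S(add(add(mul(SZ, SZ), mul(add(SZ, Z), mul(SZ, SZ))), SZ))
  [12] S(add(add(add(SZ, mul(Z, SZ)), mul(add(SZ, Z), mul(SZ, SZ))), SZ))
  [13] S(add(add(S(add(Z, mul(Z, SZ))), mul(add(SZ, Z), mul(SZ, SZ))), SZ))
  [14] S(add(S(add(add(Z, mul(Z, SZ)), mul(add(SZ, Z), mul(SZ, SZ)))), SZ))
  [15] S(S(add(add(add(Z, mul(Z, SZ)), mul(add(SZ, Z), mul(SZ, SZ))), SZ)))
  [16] S(S(add(add(mul(Z, SZ), mul(add(SZ, Z), mul(SZ, SZ))), SZ)))
  [17] S(S(add(add(Z, mul(add(SZ, Z), mul(SZ, SZ))), SZ)))
  [18] S(S(add(mul(add(SZ, Z), mul(SZ, SZ)), SZ)))
  [19] S(S(add(mul(S(add(Z, Z)), mul(SZ, SZ)), SZ)))
  [20] S(S(add(add(mul(SZ, SZ), mul(add(Z, Z), mul(SZ, SZ))), SZ)))
  [21] S(S(add(add(add(SZ, mul(Z, SZ)), mul(add(Z, Z), mul(SZ, SZ))), SZ)))
  [22] S(S(add(add(S(add(Z, mul(Z, SZ))), mul(add(Z, Z), mul(SZ, SZ))), SZ)))
  [23] S(S(add(S(add(add(Z, mul(Z, SZ)), mul(add(Z, Z), mul(SZ, SZ)))), SZ)))
  [24] S(S(S(add(add(add(Z, mul(Z, SZ)), mul(add(Z, Z), mul(SZ, SZ))), SZ))))
  [25] S(S(S(add(add(mul(Z, SZ), mul(add(Z, Z), mul(SZ, SZ))), SZ))))
  [26] S(S(S(add(add(Z, mul(add(Z, Z), mul(SZ, SZ))), SZ))))
  [27] S(S(S(add(mul(add(Z, Z), mul(SZ, SZ)), SZ))))
  [28] S(S(S(add(mul(Z, mul(SZ, SZ)), SZ))))
  [29] S(S(S(add(Z, SZ))))
  [30] S^4(Z)

Term B:
  start: add(S^4(Z), mul(Z, SZ))
  [1] S(add(SSSZ, mul(Z, SZ)))
  [2] S(S(add(SSZ, mul(Z, SZ))))
  [3] S(S(S(add(SZ, mul(Z, SZ)))))
  [4] S(S(S(S(add(Z, mul(Z, SZ))))))
  [5] S(S(S(S(mul(Z, SZ)))))
  [6] S^4(Z)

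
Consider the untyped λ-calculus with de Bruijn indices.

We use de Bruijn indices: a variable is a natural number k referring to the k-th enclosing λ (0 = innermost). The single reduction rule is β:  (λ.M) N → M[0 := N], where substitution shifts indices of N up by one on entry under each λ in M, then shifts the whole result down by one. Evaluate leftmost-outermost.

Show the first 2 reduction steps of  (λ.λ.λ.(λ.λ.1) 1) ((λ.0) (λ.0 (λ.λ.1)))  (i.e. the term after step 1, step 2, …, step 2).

Answer: after 2 steps: λ.λ.λ.2

Derivation:
  start: (λ.λ.λ.(λ.λ.1) 1) ((λ.0) (λ.0 (λ.λ.1)))
  step 1: λ.λ.(λ.λ.1) 1
  step 2: λ.λ.λ.2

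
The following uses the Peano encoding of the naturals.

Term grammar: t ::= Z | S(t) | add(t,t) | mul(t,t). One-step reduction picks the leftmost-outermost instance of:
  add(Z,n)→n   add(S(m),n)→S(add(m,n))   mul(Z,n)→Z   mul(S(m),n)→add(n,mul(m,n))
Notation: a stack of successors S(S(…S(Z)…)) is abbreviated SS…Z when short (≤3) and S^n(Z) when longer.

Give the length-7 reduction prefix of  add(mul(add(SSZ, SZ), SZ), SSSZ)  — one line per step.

Answer: after 7 steps: S(add(add(SZ, mul(add(Z, SZ), SZ)), SSSZ))

Working:
  start: add(mul(add(SSZ, SZ), SZ), SSSZ)
  step 1: add(mul(S(add(SZ, SZ)), SZ), SSSZ)
  step 2: add(add(SZ, mul(add(SZ, SZ), SZ)), SSSZ)
  step 3: add(S(add(Z, mul(add(SZ, SZ), SZ))), SSSZ)
  step 4: S(add(add(Z, mul(add(SZ, SZ), SZ)), SSSZ))
  step 5: S(add(mul(add(SZ, SZ), SZ), SSSZ))
  step 6: S(add(mul(S(add(Z, SZ)), SZ), SSSZ))
  step 7: S(add(add(SZ, mul(add(Z, SZ), SZ)), SSSZ))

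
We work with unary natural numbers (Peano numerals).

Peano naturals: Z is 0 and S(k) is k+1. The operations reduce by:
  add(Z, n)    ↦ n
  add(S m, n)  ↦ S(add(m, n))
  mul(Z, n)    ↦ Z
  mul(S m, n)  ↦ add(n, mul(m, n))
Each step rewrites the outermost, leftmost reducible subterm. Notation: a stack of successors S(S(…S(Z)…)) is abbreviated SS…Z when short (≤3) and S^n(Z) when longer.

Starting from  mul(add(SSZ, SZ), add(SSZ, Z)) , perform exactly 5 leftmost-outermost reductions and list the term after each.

  start: mul(add(SSZ, SZ), add(SSZ, Z))
  step 1: mul(S(add(SZ, SZ)), add(SSZ, Z))
  step 2: add(add(SSZ, Z), mul(add(SZ, SZ), add(SSZ, Z)))
  step 3: add(S(add(SZ, Z)), mul(add(SZ, SZ), add(SSZ, Z)))
  step 4: S(add(add(SZ, Z), mul(add(SZ, SZ), add(SSZ, Z))))
  step 5: S(add(S(add(Z, Z)), mul(add(SZ, SZ), add(SSZ, Z))))

Answer: after 5 steps: S(add(S(add(Z, Z)), mul(add(SZ, SZ), add(SSZ, Z))))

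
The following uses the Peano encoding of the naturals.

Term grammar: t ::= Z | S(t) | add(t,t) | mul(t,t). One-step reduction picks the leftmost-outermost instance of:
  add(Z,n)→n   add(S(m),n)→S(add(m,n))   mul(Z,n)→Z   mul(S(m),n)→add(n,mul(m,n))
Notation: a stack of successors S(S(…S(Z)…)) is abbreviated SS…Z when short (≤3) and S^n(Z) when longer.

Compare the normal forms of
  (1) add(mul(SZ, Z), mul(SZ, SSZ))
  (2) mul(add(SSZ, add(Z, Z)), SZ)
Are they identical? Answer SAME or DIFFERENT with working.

Answer: SAME — A ⇓ SSZ, B ⇓ SSZ

Working:
Term A:
  start: add(mul(SZ, Z), mul(SZ, SSZ))
  →1  add(add(Z, mul(Z, Z)), mul(SZ, SSZ))
  →2  add(mul(Z, Z), mul(SZ, SSZ))
  →3  add(Z, mul(SZ, SSZ))
  →4  mul(SZ, SSZ)
  →5  add(SSZ, mul(Z, SSZ))
  →6  S(add(SZ, mul(Z, SSZ)))
  →7  S(S(add(Z, mul(Z, SSZ))))
  →8  S(S(mul(Z, SSZ)))
  →9  SSZ

Term B:
  start: mul(add(SSZ, add(Z, Z)), SZ)
  →1  mul(S(add(SZ, add(Z, Z))), SZ)
  →2  add(SZ, mul(add(SZ, add(Z, Z)), SZ))
  →3  S(add(Z, mul(add(SZ, add(Z, Z)), SZ)))
  →4  S(mul(add(SZ, add(Z, Z)), SZ))
  →5  S(mul(S(add(Z, add(Z, Z))), SZ))
  →6  S(add(SZ, mul(add(Z, add(Z, Z)), SZ)))
  →7  S(S(add(Z, mul(add(Z, add(Z, Z)), SZ))))
  →8  S(S(mul(add(Z, add(Z, Z)), SZ)))
  →9  S(S(mul(add(Z, Z), SZ)))
  →10  S(S(mul(Z, SZ)))
  →11  SSZ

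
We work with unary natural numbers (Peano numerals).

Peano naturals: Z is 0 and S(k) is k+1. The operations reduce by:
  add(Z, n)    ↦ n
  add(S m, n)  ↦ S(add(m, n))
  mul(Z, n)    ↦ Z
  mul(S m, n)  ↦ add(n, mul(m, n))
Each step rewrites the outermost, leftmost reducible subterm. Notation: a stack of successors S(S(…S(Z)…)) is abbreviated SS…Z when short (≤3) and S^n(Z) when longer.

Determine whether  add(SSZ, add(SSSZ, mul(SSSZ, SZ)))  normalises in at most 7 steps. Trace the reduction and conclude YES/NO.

Answer: NO — after 7 steps the term is S(S(S(S(S(mul(SSSZ, SZ)))))), not yet normal

Reduction:
  start: add(SSZ, add(SSSZ, mul(SSSZ, SZ)))
  step 1: S(add(SZ, add(SSSZ, mul(SSSZ, SZ))))
  step 2: S(S(add(Z, add(SSSZ, mul(SSSZ, SZ)))))
  step 3: S(S(add(SSSZ, mul(SSSZ, SZ))))
  step 4: S(S(S(add(SSZ, mul(SSSZ, SZ)))))
  step 5: S(S(S(S(add(SZ, mul(SSSZ, SZ))))))
  step 6: S(S(S(S(S(add(Z, mul(SSSZ, SZ)))))))
  step 7: S(S(S(S(S(mul(SSSZ, SZ))))))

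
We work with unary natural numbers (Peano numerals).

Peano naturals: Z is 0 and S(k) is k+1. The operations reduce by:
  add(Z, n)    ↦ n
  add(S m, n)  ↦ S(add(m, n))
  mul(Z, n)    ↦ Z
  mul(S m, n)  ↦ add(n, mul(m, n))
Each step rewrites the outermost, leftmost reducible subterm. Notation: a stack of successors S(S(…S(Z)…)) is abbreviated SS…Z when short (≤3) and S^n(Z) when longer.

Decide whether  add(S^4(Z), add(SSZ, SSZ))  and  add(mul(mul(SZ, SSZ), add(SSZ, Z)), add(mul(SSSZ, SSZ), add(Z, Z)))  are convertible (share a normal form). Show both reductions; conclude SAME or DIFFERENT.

Answer: DIFFERENT — A ⇓ S^8(Z), B ⇓ S^10(Z)

Derivation:
Term A:
  start: add(S^4(Z), add(SSZ, SSZ))
  →1  S(add(SSSZ, add(SSZ, SSZ)))
  →2  S(S(add(SSZ, add(SSZ, SSZ))))
  →3  S(S(S(add(SZ, add(SSZ, SSZ)))))
  →4  S(S(S(S(add(Z, add(SSZ, SSZ))))))
  →5  S(S(S(S(add(SSZ, SSZ)))))
  →6  S(S(S(S(S(add(SZ, SSZ))))))
  →7  S(S(S(S(S(S(add(Z, SSZ)))))))
  →8  S^8(Z)

Term B:
  start: add(mul(mul(SZ, SSZ), add(SSZ, Z)), add(mul(SSSZ, SSZ), add(Z, Z)))
  →1  add(mul(add(SSZ, mul(Z, SSZ)), add(SSZ, Z)), add(mul(SSSZ, SSZ), add(Z, Z)))
  →2  add(mul(S(add(SZ, mul(Z, SSZ))), add(SSZ, Z)), add(mul(SSSZ, SSZ), add(Z, Z)))
  →3  add(add(add(SSZ, Z), mul(add(SZ, mul(Z, SSZ)), add(SSZ, Z))), add(mul(SSSZ, SSZ), add(Z, Z)))
  →4  add(add(S(add(SZ, Z)), mul(add(SZ, mul(Z, SSZ)), add(SSZ, Z))), add(mul(SSSZ, SSZ), add(Z, Z)))
  →5  add(S(add(add(SZ, Z), mul(add(SZ, mul(Z, SSZ)), add(SSZ, Z)))), add(mul(SSSZ, SSZ), add(Z, Z)))
  →6  S(add(add(add(SZ, Z), mul(add(SZ, mul(Z, SSZ)), add(SSZ, Z))), add(mul(SSSZ, SSZ), add(Z, Z))))
  →7  S(add(add(S(add(Z, Z)), mul(add(SZ, mul(Z, SSZ)), add(SSZ, Z))), add(mul(SSSZ, SSZ), add(Z, Z))))
  →8  S(add(S(add(add(Z, Z), mul(add(SZ, mul(Z, SSZ)), add(SSZ, Z)))), add(mul(SSSZ, SSZ), add(Z, Z))))
  →9  S(S(add(add(add(Z, Z), mul(add(SZ, mul(Z, SSZ)), add(SSZ, Z))), add(mul(SSSZ, SSZ), add(Z, Z)))))
  →10  S(S(add(add(Z, mul(add(SZ, mul(Z, SSZ)), add(SSZ, Z))), add(mul(SSSZ, SSZ), add(Z, Z)))))
  →11  S(S(add(mul(add(SZ, mul(Z, SSZ)), add(SSZ, Z)), add(mul(SSSZ, SSZ), add(Z, Z)))))
  →12  S(S(add(mul(S(add(Z, mul(Z, SSZ))), add(SSZ, Z)), add(mul(SSSZ, SSZ), add(Z, Z)))))
  →13  S(S(add(add(add(SSZ, Z), mul(add(Z, mul(Z, SSZ)), add(SSZ, Z))), add(mul(SSSZ, SSZ), add(Z, Z)))))
  →14  S(S(add(add(S(add(SZ, Z)), mul(add(Z, mul(Z, SSZ)), add(SSZ, Z))), add(mul(SSSZ, SSZ), add(Z, Z)))))
  →15  S(S(add(S(add(add(SZ, Z), mul(add(Z, mul(Z, SSZ)), add(SSZ, Z)))), add(mul(SSSZ, SSZ), add(Z, Z)))))
  →16  S(S(S(add(add(add(SZ, Z), mul(add(Z, mul(Z, SSZ)), add(SSZ, Z))), add(mul(SSSZ, SSZ), add(Z, Z))))))
  →17  S(S(S(add(add(S(add(Z, Z)), mul(add(Z, mul(Z, SSZ)), add(SSZ, Z))), add(mul(SSSZ, SSZ), add(Z, Z))))))
  →18  S(S(S(add(S(add(add(Z, Z), mul(add(Z, mul(Z, SSZ)), add(SSZ, Z)))), add(mul(SSSZ, SSZ), add(Z, Z))))))
  →19  S(S(S(S(add(add(add(Z, Z), mul(add(Z, mul(Z, SSZ)), add(SSZ, Z))), add(mul(SSSZ, SSZ), add(Z, Z)))))))
  →20  S(S(S(S(add(add(Z, mul(add(Z, mul(Z, SSZ)), add(SSZ, Z))), add(mul(SSSZ, SSZ), add(Z, Z)))))))
  →21  S(S(S(S(add(mul(add(Z, mul(Z, SSZ)), add(SSZ, Z)), add(mul(SSSZ, SSZ), add(Z, Z)))))))
  →22  S(S(S(S(add(mul(mul(Z, SSZ), add(SSZ, Z)), add(mul(SSSZ, SSZ), add(Z, Z)))))))
  →23  S(S(S(S(add(mul(Z, add(SSZ, Z)), add(mul(SSSZ, SSZ), add(Z, Z)))))))
  →24  S(S(S(S(add(Z, add(mul(SSSZ, SSZ), add(Z, Z)))))))
  →25  S(S(S(S(add(mul(SSSZ, SSZ), add(Z, Z))))))
  →26  S(S(S(S(add(add(SSZ, mul(SSZ, SSZ)), add(Z, Z))))))
  →27  S(S(S(S(add(S(add(SZ, mul(SSZ, SSZ))), add(Z, Z))))))
  →28  S(S(S(S(S(add(add(SZ, mul(SSZ, SSZ)), add(Z, Z)))))))
  →29  S(S(S(S(S(add(S(add(Z, mul(SSZ, SSZ))), add(Z, Z)))))))
  →30  S(S(S(S(S(S(add(add(Z, mul(SSZ, SSZ)), add(Z, Z))))))))
  →31  S(S(S(S(S(S(add(mul(SSZ, SSZ), add(Z, Z))))))))
  →32  S(S(S(S(S(S(add(add(SSZ, mul(SZ, SSZ)), add(Z, Z))))))))
  →33  S(S(S(S(S(S(add(S(add(SZ, mul(SZ, SSZ))), add(Z, Z))))))))
  →34  S(S(S(S(S(S(S(add(add(SZ, mul(SZ, SSZ)), add(Z, Z)))))))))
  →35  S(S(S(S(S(S(S(add(S(add(Z, mul(SZ, SSZ))), add(Z, Z)))))))))
  →36  S(S(S(S(S(S(S(S(add(add(Z, mul(SZ, SSZ)), add(Z, Z))))))))))
  →37  S(S(S(S(S(S(S(S(add(mul(SZ, SSZ), add(Z, Z))))))))))
  →38  S(S(S(S(S(S(S(S(add(add(SSZ, mul(Z, SSZ)), add(Z, Z))))))))))
  →39  S(S(S(S(S(S(S(S(add(S(add(SZ, mul(Z, SSZ))), add(Z, Z))))))))))
  →40  S(S(S(S(S(S(S(S(S(add(add(SZ, mul(Z, SSZ)), add(Z, Z)))))))))))
  →41  S(S(S(S(S(S(S(S(S(add(S(add(Z, mul(Z, SSZ))), add(Z, Z)))))))))))
  →42  S(S(S(S(S(S(S(S(S(S(add(add(Z, mul(Z, SSZ)), add(Z, Z))))))))))))
  →43  S(S(S(S(S(S(S(S(S(S(add(mul(Z, SSZ), add(Z, Z))))))))))))
  →44  S(S(S(S(S(S(S(S(S(S(add(Z, add(Z, Z))))))))))))
  →45  S(S(S(S(S(S(S(S(S(S(add(Z, Z)))))))))))
  →46  S^10(Z)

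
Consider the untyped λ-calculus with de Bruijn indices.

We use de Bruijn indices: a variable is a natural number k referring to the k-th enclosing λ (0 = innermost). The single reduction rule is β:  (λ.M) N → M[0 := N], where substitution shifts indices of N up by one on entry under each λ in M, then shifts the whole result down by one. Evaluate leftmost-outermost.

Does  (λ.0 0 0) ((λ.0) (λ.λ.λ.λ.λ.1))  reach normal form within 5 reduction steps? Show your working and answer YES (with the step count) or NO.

  start: (λ.0 0 0) ((λ.0) (λ.λ.λ.λ.λ.1))
  step 1: (λ.0) (λ.λ.λ.λ.λ.1) ((λ.0) (λ.λ.λ.λ.λ.1)) ((λ.0) (λ.λ.λ.λ.λ.1))
  step 2: (λ.λ.λ.λ.λ.1) ((λ.0) (λ.λ.λ.λ.λ.1)) ((λ.0) (λ.λ.λ.λ.λ.1))
  step 3: (λ.λ.λ.λ.1) ((λ.0) (λ.λ.λ.λ.λ.1))
  step 4: λ.λ.λ.1

Answer: YES — reaches normal form λ.λ.λ.1 in 4 ≤ 5 steps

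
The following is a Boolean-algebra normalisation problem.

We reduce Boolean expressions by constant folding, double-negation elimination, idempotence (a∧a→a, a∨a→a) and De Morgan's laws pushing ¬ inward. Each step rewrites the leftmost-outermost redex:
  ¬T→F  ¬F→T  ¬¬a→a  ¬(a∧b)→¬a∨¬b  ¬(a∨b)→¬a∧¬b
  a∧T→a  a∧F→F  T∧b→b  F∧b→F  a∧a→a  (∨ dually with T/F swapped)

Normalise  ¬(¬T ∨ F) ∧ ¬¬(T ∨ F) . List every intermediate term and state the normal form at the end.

Answer: normal form = T  (in 7 steps)

Derivation:
  start: ¬(¬T ∨ F) ∧ ¬¬(T ∨ F)
  →1  (¬¬T ∧ ¬F) ∧ ¬¬(T ∨ F)
  →2  (T ∧ ¬F) ∧ ¬¬(T ∨ F)
  →3  ¬F ∧ ¬¬(T ∨ F)
  →4  T ∧ ¬¬(T ∨ F)
  →5  ¬¬(T ∨ F)
  →6  T ∨ F
  →7  T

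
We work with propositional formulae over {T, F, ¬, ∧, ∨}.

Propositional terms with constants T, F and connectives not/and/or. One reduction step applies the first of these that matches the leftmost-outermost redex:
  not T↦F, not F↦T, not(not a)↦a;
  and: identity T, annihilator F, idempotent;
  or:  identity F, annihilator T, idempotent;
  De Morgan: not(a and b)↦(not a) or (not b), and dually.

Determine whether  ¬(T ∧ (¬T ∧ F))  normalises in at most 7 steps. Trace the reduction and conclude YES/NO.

Answer: YES — reaches normal form T in 6 ≤ 7 steps

Working:
  start: ¬(T ∧ (¬T ∧ F))
  [1] ¬T ∨ ¬(¬T ∧ F)
  [2] F ∨ ¬(¬T ∧ F)
  [3] ¬(¬T ∧ F)
  [4] ¬¬T ∨ ¬F
  [5] T ∨ ¬F
  [6] T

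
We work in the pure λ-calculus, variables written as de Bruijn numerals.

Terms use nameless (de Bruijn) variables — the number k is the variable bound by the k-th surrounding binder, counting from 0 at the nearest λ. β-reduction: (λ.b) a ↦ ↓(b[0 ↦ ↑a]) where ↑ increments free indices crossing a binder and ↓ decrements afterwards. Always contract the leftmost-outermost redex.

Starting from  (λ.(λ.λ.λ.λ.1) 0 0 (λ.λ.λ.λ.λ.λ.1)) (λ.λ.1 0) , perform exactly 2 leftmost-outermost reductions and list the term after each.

Answer: after 2 steps: (λ.λ.λ.1) (λ.λ.1 0) (λ.λ.λ.λ.λ.λ.1)

Reduction:
  start: (λ.(λ.λ.λ.λ.1) 0 0 (λ.λ.λ.λ.λ.λ.1)) (λ.λ.1 0)
  [1] (λ.λ.λ.λ.1) (λ.λ.1 0) (λ.λ.1 0) (λ.λ.λ.λ.λ.λ.1)
  [2] (λ.λ.λ.1) (λ.λ.1 0) (λ.λ.λ.λ.λ.λ.1)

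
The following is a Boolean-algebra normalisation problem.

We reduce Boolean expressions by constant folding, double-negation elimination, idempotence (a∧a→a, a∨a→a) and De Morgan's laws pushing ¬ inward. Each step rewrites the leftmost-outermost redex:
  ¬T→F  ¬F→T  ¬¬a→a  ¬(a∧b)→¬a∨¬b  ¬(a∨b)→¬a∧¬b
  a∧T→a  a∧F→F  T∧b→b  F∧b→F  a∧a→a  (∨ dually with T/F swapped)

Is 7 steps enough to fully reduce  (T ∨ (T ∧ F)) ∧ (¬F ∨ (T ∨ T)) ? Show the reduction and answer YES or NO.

  start: (T ∨ (T ∧ F)) ∧ (¬F ∨ (T ∨ T))
  step 1: T ∧ (¬F ∨ (T ∨ T))
  step 2: ¬F ∨ (T ∨ T)
  step 3: T ∨ (T ∨ T)
  step 4: T

Answer: YES — reaches normal form T in 4 ≤ 7 steps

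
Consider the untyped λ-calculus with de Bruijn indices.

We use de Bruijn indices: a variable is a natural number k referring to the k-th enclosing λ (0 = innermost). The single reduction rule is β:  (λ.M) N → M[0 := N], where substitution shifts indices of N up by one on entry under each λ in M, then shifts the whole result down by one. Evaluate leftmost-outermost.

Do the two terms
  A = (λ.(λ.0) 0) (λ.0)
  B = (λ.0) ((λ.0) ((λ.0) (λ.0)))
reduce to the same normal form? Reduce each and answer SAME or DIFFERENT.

Answer: SAME — A ⇓ λ.0, B ⇓ λ.0

Working:
Term A:
  start: (λ.(λ.0) 0) (λ.0)
  →1  (λ.0) (λ.0)
  →2  λ.0

Term B:
  start: (λ.0) ((λ.0) ((λ.0) (λ.0)))
  →1  (λ.0) ((λ.0) (λ.0))
  →2  (λ.0) (λ.0)
  →3  λ.0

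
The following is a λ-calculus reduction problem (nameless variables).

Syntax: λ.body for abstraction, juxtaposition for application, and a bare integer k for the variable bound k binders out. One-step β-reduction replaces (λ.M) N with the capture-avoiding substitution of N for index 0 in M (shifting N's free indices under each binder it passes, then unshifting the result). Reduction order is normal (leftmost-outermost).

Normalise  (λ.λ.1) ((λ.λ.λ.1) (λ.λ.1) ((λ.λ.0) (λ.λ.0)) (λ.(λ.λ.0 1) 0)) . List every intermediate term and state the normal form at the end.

Answer: normal form = λ.λ.0  (in 5 steps)

Reduction:
  start: (λ.λ.1) ((λ.λ.λ.1) (λ.λ.1) ((λ.λ.0) (λ.λ.0)) (λ.(λ.λ.0 1) 0))
  [1] λ.(λ.λ.λ.1) (λ.λ.1) ((λ.λ.0) (λ.λ.0)) (λ.(λ.λ.0 1) 0)
  [2] λ.(λ.λ.1) ((λ.λ.0) (λ.λ.0)) (λ.(λ.λ.0 1) 0)
  [3] λ.(λ.(λ.λ.0) (λ.λ.0)) (λ.(λ.λ.0 1) 0)
  [4] λ.(λ.λ.0) (λ.λ.0)
  [5] λ.λ.0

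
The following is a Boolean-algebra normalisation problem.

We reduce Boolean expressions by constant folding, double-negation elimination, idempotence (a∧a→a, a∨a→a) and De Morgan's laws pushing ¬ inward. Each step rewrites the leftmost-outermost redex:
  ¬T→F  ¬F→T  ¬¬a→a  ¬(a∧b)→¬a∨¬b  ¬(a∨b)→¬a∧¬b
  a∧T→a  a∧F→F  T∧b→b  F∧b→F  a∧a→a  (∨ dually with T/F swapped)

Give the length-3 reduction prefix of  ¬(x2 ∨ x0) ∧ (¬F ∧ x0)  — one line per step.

  start: ¬(x2 ∨ x0) ∧ (¬F ∧ x0)
  [1] (¬x2 ∧ ¬x0) ∧ (¬F ∧ x0)
  [2] (¬x2 ∧ ¬x0) ∧ (T ∧ x0)
  [3] (¬x2 ∧ ¬x0) ∧ x0

Answer: after 3 steps: (¬x2 ∧ ¬x0) ∧ x0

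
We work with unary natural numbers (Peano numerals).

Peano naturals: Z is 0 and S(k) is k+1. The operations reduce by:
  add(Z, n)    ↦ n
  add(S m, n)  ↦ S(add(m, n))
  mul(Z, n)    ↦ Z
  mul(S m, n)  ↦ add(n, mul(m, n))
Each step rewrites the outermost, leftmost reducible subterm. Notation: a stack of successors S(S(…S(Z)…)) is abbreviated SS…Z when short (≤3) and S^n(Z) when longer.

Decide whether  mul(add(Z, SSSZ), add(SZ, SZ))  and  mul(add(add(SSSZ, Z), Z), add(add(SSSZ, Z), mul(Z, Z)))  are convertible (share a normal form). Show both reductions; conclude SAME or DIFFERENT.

Term A:
  start: mul(add(Z, SSSZ), add(SZ, SZ))
  step 1: mul(SSSZ, add(SZ, SZ))
  step 2: add(add(SZ, SZ), mul(SSZ, add(SZ, SZ)))
  step 3: add(S(add(Z, SZ)), mul(SSZ, add(SZ, SZ)))
  step 4: S(add(add(Z, SZ), mul(SSZ, add(SZ, SZ))))
  step 5: S(add(SZ, mul(SSZ, add(SZ, SZ))))
  step 6: S(S(add(Z, mul(SSZ, add(SZ, SZ)))))
  step 7: S(S(mul(SSZ, add(SZ, SZ))))
  step 8: S(S(add(add(SZ, SZ), mul(SZ, add(SZ, SZ)))))
  step 9: S(S(add(S(add(Z, SZ)), mul(SZ, add(SZ, SZ)))))
  step 10: S(S(S(add(add(Z, SZ), mul(SZ, add(SZ, SZ))))))
  step 11: S(S(S(add(SZ, mul(SZ, add(SZ, SZ))))))
  step 12: S(S(S(S(add(Z, mul(SZ, add(SZ, SZ)))))))
  step 13: S(S(S(S(mul(SZ, add(SZ, SZ))))))
  step 14: S(S(S(S(add(add(SZ, SZ), mul(Z, add(SZ, SZ)))))))
  step 15: S(S(S(S(add(S(add(Z, SZ)), mul(Z, add(SZ, SZ)))))))
  step 16: S(S(S(S(S(add(add(Z, SZ), mul(Z, add(SZ, SZ))))))))
  step 17: S(S(S(S(S(add(SZ, mul(Z, add(SZ, SZ))))))))
  step 18: S(S(S(S(S(S(add(Z, mul(Z, add(SZ, SZ)))))))))
  step 19: S(S(S(S(S(S(mul(Z, add(SZ, SZ))))))))
  step 20: S^6(Z)

Term B:
  start: mul(add(add(SSSZ, Z), Z), add(add(SSSZ, Z), mul(Z, Z)))
  step 1: mul(add(S(add(SSZ, Z)), Z), add(add(SSSZ, Z), mul(Z, Z)))
  step 2: mul(S(add(add(SSZ, Z), Z)), add(add(SSSZ, Z), mul(Z, Z)))
  step 3: add(add(add(SSSZ, Z), mul(Z, Z)), mul(add(add(SSZ, Z), Z), add(add(SSSZ, Z), mul(Z, Z))))
  step 4: add(add(S(add(SSZ, Z)), mul(Z, Z)), mul(add(add(SSZ, Z), Z), add(add(SSSZ, Z), mul(Z, Z))))
  step 5: add(S(add(add(SSZ, Z), mul(Z, Z))), mul(add(add(SSZ, Z), Z), add(add(SSSZ, Z), mul(Z, Z))))
  step 6: S(add(add(add(SSZ, Z), mul(Z, Z)), mul(add(add(SSZ, Z), Z), add(add(SSSZ, Z), mul(Z, Z)))))
  step 7: S(add(add(S(add(SZ, Z)), mul(Z, Z)), mul(add(add(SSZ, Z), Z), add(add(SSSZ, Z), mul(Z, Z)))))
  step 8: S(add(S(add(add(SZ, Z), mul(Z, Z))), mul(add(add(SSZ, Z), Z), add(add(SSSZ, Z), mul(Z, Z)))))
  step 9: S(S(add(add(add(SZ, Z), mul(Z, Z)), mul(add(add(SSZ, Z), Z), add(add(SSSZ, Z), mul(Z, Z))))))
  step 10: S(S(add(add(S(add(Z, Z)), mul(Z, Z)), mul(add(add(SSZ, Z), Z), add(add(SSSZ, Z), mul(Z, Z))))))
  step 11: S(S(add(S(add(add(Z, Z), mul(Z, Z))), mul(add(add(SSZ, Z), Z), add(add(SSSZ, Z), mul(Z, Z))))))
  step 12: S(S(S(add(add(add(Z, Z), mul(Z, Z)), mul(add(add(SSZ, Z), Z), add(add(SSSZ, Z), mul(Z, Z)))))))
  step 13: S(S(S(add(add(Z, mul(Z, Z)), mul(add(add(SSZ, Z), Z), add(add(SSSZ, Z), mul(Z, Z)))))))
  step 14: S(S(S(add(mul(Z, Z), mul(add(add(SSZ, Z), Z), add(add(SSSZ, Z), mul(Z, Z)))))))
  step 15: S(S(S(add(Z, mul(add(add(SSZ, Z), Z), add(add(SSSZ, Z), mul(Z, Z)))))))
  step 16: S(S(S(mul(add(add(SSZ, Z), Z), add(add(SSSZ, Z), mul(Z, Z))))))
  step 17: S(S(S(mul(add(S(add(SZ, Z)), Z), add(add(SSSZ, Z), mul(Z, Z))))))
  step 18: S(S(S(mul(S(add(add(SZ, Z), Z)), add(add(SSSZ, Z), mul(Z, Z))))))
  step 19: S(S(S(add(add(add(SSSZ, Z), mul(Z, Z)), mul(add(add(SZ, Z), Z), add(add(SSSZ, Z), mul(Z, Z)))))))
  step 20: S(S(S(add(add(S(add(SSZ, Z)), mul(Z, Z)), mul(add(add(SZ, Z), Z), add(add(SSSZ, Z), mul(Z, Z)))))))
  step 21: S(S(S(add(S(add(add(SSZ, Z), mul(Z, Z))), mul(add(add(SZ, Z), Z), add(add(SSSZ, Z), mul(Z, Z)))))))
  step 22: S(S(S(S(add(add(add(SSZ, Z), mul(Z, Z)), mul(add(add(SZ, Z), Z), add(add(SSSZ, Z), mul(Z, Z))))))))
  step 23: S(S(S(S(add(add(S(add(SZ, Z)), mul(Z, Z)), mul(add(add(SZ, Z), Z), add(add(SSSZ, Z), mul(Z, Z))))))))
  step 24: S(S(S(S(add(S(add(add(SZ, Z), mul(Z, Z))), mul(add(add(SZ, Z), Z), add(add(SSSZ, Z), mul(Z, Z))))))))
  step 25: S(S(S(S(S(add(add(add(SZ, Z), mul(Z, Z)), mul(add(add(SZ, Z), Z), add(add(SSSZ, Z), mul(Z, Z)))))))))
  step 26: S(S(S(S(S(add(add(S(add(Z, Z)), mul(Z, Z)), mul(add(add(SZ, Z), Z), add(add(SSSZ, Z), mul(Z, Z)))))))))
  step 27: S(S(S(S(S(add(S(add(add(Z, Z), mul(Z, Z))), mul(add(add(SZ, Z), Z), add(add(SSSZ, Z), mul(Z, Z)))))))))
  step 28: S(S(S(S(S(S(add(add(add(Z, Z), mul(Z, Z)), mul(add(add(SZ, Z), Z), add(add(SSSZ, Z), mul(Z, Z))))))))))
  step 29: S(S(S(S(S(S(add(add(Z, mul(Z, Z)), mul(add(add(SZ, Z), Z), add(add(SSSZ, Z), mul(Z, Z))))))))))
  step 30: S(S(S(S(S(S(add(mul(Z, Z), mul(add(add(SZ, Z), Z), add(add(SSSZ, Z), mul(Z, Z))))))))))
  step 31: S(S(S(S(S(S(add(Z, mul(add(add(SZ, Z), Z), add(add(SSSZ, Z), mul(Z, Z))))))))))
  step 32: S(S(S(S(S(S(mul(add(add(SZ, Z), Z), add(add(SSSZ, Z), mul(Z, Z)))))))))
  step 33: S(S(S(S(S(S(mul(add(S(add(Z, Z)), Z), add(add(SSSZ, Z), mul(Z, Z)))))))))
  step 34: S(S(S(S(S(S(mul(S(add(add(Z, Z), Z)), add(add(SSSZ, Z), mul(Z, Z)))))))))
  step 35: S(S(S(S(S(S(add(add(add(SSSZ, Z), mul(Z, Z)), mul(add(add(Z, Z), Z), add(add(SSSZ, Z), mul(Z, Z))))))))))
  step 36: S(S(S(S(S(S(add(add(S(add(SSZ, Z)), mul(Z, Z)), mul(add(add(Z, Z), Z), add(add(SSSZ, Z), mul(Z, Z))))))))))
  step 37: S(S(S(S(S(S(add(S(add(add(SSZ, Z), mul(Z, Z))), mul(add(add(Z, Z), Z), add(add(SSSZ, Z), mul(Z, Z))))))))))
  step 38: S(S(S(S(S(S(S(add(add(add(SSZ, Z), mul(Z, Z)), mul(add(add(Z, Z), Z), add(add(SSSZ, Z), mul(Z, Z)))))))))))
  step 39: S(S(S(S(S(S(S(add(add(S(add(SZ, Z)), mul(Z, Z)), mul(add(add(Z, Z), Z), add(add(SSSZ, Z), mul(Z, Z)))))))))))
  step 40: S(S(S(S(S(S(S(add(S(add(add(SZ, Z), mul(Z, Z))), mul(add(add(Z, Z), Z), add(add(SSSZ, Z), mul(Z, Z)))))))))))
  step 41: S(S(S(S(S(S(S(S(add(add(add(SZ, Z), mul(Z, Z)), mul(add(add(Z, Z), Z), add(add(SSSZ, Z), mul(Z, Z))))))))))))
  step 42: S(S(S(S(S(S(S(S(add(add(S(add(Z, Z)), mul(Z, Z)), mul(add(add(Z, Z), Z), add(add(SSSZ, Z), mul(Z, Z))))))))))))
  step 43: S(S(S(S(S(S(S(S(add(S(add(add(Z, Z), mul(Z, Z))), mul(add(add(Z, Z), Z), add(add(SSSZ, Z), mul(Z, Z))))))))))))
  step 44: S(S(S(S(S(S(S(S(S(add(add(add(Z, Z), mul(Z, Z)), mul(add(add(Z, Z), Z), add(add(SSSZ, Z), mul(Z, Z)))))))))))))
  step 45: S(S(S(S(S(S(S(S(S(add(add(Z, mul(Z, Z)), mul(add(add(Z, Z), Z), add(add(SSSZ, Z), mul(Z, Z)))))))))))))
  step 46: S(S(S(S(S(S(S(S(S(add(mul(Z, Z), mul(add(add(Z, Z), Z), add(add(SSSZ, Z), mul(Z, Z)))))))))))))
  step 47: S(S(S(S(S(S(S(S(S(add(Z, mul(add(add(Z, Z), Z), add(add(SSSZ, Z), mul(Z, Z)))))))))))))
  step 48: S(S(S(S(S(S(S(S(S(mul(add(add(Z, Z), Z), add(add(SSSZ, Z), mul(Z, Z))))))))))))
  step 49: S(S(S(S(S(S(S(S(S(mul(add(Z, Z), add(add(SSSZ, Z), mul(Z, Z))))))))))))
  step 50: S(S(S(S(S(S(S(S(S(mul(Z, add(add(SSSZ, Z), mul(Z, Z))))))))))))
  step 51: S^9(Z)

Answer: DIFFERENT — A ⇓ S^6(Z), B ⇓ S^9(Z)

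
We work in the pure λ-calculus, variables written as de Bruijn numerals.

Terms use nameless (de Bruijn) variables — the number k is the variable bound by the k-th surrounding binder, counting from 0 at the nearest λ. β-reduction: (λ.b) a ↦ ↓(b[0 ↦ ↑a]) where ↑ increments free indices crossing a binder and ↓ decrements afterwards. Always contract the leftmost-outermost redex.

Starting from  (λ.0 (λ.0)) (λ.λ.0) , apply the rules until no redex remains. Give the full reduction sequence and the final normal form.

  start: (λ.0 (λ.0)) (λ.λ.0)
  step 1: (λ.λ.0) (λ.0)
  step 2: λ.0

Answer: normal form = λ.0  (in 2 steps)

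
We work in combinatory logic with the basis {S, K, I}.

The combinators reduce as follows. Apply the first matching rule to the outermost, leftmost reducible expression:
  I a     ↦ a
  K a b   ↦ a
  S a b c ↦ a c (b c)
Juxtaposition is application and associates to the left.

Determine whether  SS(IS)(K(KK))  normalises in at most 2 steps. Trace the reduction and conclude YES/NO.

Answer: YES — reaches normal form S(K(KK))(S(K(KK))) in 2 ≤ 2 steps

Derivation:
  start: SS(IS)(K(KK))
  →1  S(K(KK))(IS(K(KK)))
  →2  S(K(KK))(S(K(KK)))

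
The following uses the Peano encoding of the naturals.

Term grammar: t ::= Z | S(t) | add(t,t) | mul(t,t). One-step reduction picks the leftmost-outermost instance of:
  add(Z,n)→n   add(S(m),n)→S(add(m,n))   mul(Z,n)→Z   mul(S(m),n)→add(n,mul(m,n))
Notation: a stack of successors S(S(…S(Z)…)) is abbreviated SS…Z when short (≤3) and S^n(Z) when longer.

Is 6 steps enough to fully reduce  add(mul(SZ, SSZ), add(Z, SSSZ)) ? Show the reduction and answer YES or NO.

  start: add(mul(SZ, SSZ), add(Z, SSSZ))
  step 1: add(add(SSZ, mul(Z, SSZ)), add(Z, SSSZ))
  step 2: add(S(add(SZ, mul(Z, SSZ))), add(Z, SSSZ))
  step 3: S(add(add(SZ, mul(Z, SSZ)), add(Z, SSSZ)))
  step 4: S(add(S(add(Z, mul(Z, SSZ))), add(Z, SSSZ)))
  step 5: S(S(add(add(Z, mul(Z, SSZ)), add(Z, SSSZ))))
  step 6: S(S(add(mul(Z, SSZ), add(Z, SSSZ))))

Answer: NO — after 6 steps the term is S(S(add(mul(Z, SSZ), add(Z, SSSZ)))), not yet normal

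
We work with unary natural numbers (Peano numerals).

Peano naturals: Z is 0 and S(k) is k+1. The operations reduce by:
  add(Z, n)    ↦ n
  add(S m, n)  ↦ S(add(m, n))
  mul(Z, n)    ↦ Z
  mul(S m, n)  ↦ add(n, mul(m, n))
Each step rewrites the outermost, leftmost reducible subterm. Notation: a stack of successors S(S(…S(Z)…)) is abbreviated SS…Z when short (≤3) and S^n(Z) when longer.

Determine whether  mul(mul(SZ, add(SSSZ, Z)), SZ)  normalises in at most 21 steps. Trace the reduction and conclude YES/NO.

Answer: YES — reaches normal form SSSZ in 20 ≤ 21 steps

Working:
  start: mul(mul(SZ, add(SSSZ, Z)), SZ)
  step 1: mul(add(add(SSSZ, Z), mul(Z, add(SSSZ, Z))), SZ)
  step 2: mul(add(S(add(SSZ, Z)), mul(Z, add(SSSZ, Z))), SZ)
  step 3: mul(S(add(add(SSZ, Z), mul(Z, add(SSSZ, Z)))), SZ)
  step 4: add(SZ, mul(add(add(SSZ, Z), mul(Z, add(SSSZ, Z))), SZ))
  step 5: S(add(Z, mul(add(add(SSZ, Z), mul(Z, add(SSSZ, Z))), SZ)))
  step 6: S(mul(add(add(SSZ, Z), mul(Z, add(SSSZ, Z))), SZ))
  step 7: S(mul(add(S(add(SZ, Z)), mul(Z, add(SSSZ, Z))), SZ))
  step 8: S(mul(S(add(add(SZ, Z), mul(Z, add(SSSZ, Z)))), SZ))
  step 9: S(add(SZ, mul(add(add(SZ, Z), mul(Z, add(SSSZ, Z))), SZ)))
  step 10: S(S(add(Z, mul(add(add(SZ, Z), mul(Z, add(SSSZ, Z))), SZ))))
  step 11: S(S(mul(add(add(SZ, Z), mul(Z, add(SSSZ, Z))), SZ)))
  step 12: S(S(mul(add(S(add(Z, Z)), mul(Z, add(SSSZ, Z))), SZ)))
  step 13: S(S(mul(S(add(add(Z, Z), mul(Z, add(SSSZ, Z)))), SZ)))
  step 14: S(S(add(SZ, mul(add(add(Z, Z), mul(Z, add(SSSZ, Z))), SZ))))
  step 15: S(S(S(add(Z, mul(add(add(Z, Z), mul(Z, add(SSSZ, Z))), SZ)))))
  step 16: S(S(S(mul(add(add(Z, Z), mul(Z, add(SSSZ, Z))), SZ))))
  step 17: S(S(S(mul(add(Z, mul(Z, add(SSSZ, Z))), SZ))))
  step 18: S(S(S(mul(mul(Z, add(SSSZ, Z)), SZ))))
  step 19: S(S(S(mul(Z, SZ))))
  step 20: SSSZ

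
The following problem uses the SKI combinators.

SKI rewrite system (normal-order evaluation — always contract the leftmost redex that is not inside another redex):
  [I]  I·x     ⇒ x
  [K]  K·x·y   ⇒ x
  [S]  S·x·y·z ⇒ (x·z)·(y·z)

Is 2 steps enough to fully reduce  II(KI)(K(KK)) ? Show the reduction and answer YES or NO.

  start: II(KI)(K(KK))
  [1] I(KI)(K(KK))
  [2] KI(K(KK))

Answer: NO — after 2 steps the term is KI(K(KK)), not yet normal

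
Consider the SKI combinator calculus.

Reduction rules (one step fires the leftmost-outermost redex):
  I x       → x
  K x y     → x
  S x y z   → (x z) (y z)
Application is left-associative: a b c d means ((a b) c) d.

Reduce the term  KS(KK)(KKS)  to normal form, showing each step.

Answer: normal form = SK  (in 2 steps)

Working:
  start: KS(KK)(KKS)
  step 1: S(KKS)
  step 2: SK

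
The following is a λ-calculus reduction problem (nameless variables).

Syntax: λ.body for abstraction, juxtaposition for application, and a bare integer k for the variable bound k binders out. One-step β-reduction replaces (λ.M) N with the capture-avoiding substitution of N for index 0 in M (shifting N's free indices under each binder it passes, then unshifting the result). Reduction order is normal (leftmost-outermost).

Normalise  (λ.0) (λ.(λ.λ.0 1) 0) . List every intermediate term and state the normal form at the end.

  start: (λ.0) (λ.(λ.λ.0 1) 0)
  [1] λ.(λ.λ.0 1) 0
  [2] λ.λ.0 1

Answer: normal form = λ.λ.0 1  (in 2 steps)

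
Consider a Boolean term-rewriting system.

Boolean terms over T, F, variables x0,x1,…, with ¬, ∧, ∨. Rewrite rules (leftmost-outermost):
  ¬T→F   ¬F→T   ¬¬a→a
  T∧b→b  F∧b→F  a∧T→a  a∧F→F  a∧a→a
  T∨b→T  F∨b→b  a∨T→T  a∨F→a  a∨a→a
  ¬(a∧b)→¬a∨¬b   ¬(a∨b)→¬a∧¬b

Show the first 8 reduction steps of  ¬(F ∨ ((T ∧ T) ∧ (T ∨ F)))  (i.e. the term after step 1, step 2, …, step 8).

Answer: after 8 steps: ¬(T ∨ F)

Working:
  start: ¬(F ∨ ((T ∧ T) ∧ (T ∨ F)))
  step 1: ¬F ∧ ¬((T ∧ T) ∧ (T ∨ F))
  step 2: T ∧ ¬((T ∧ T) ∧ (T ∨ F))
  step 3: ¬((T ∧ T) ∧ (T ∨ F))
  step 4: ¬(T ∧ T) ∨ ¬(T ∨ F)
  step 5: (¬T ∨ ¬T) ∨ ¬(T ∨ F)
  step 6: ¬T ∨ ¬(T ∨ F)
  step 7: F ∨ ¬(T ∨ F)
  step 8: ¬(T ∨ F)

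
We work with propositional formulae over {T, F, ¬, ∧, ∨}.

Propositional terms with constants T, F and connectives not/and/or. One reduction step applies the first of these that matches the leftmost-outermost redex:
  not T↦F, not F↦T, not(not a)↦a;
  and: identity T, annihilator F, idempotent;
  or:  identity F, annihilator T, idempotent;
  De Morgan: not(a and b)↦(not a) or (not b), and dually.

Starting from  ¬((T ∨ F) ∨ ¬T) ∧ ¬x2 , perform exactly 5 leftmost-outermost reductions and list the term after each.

  start: ¬((T ∨ F) ∨ ¬T) ∧ ¬x2
  step 1: (¬(T ∨ F) ∧ ¬¬T) ∧ ¬x2
  step 2: ((¬T ∧ ¬F) ∧ ¬¬T) ∧ ¬x2
  step 3: ((F ∧ ¬F) ∧ ¬¬T) ∧ ¬x2
  step 4: (F ∧ ¬¬T) ∧ ¬x2
  step 5: F ∧ ¬x2

Answer: after 5 steps: F ∧ ¬x2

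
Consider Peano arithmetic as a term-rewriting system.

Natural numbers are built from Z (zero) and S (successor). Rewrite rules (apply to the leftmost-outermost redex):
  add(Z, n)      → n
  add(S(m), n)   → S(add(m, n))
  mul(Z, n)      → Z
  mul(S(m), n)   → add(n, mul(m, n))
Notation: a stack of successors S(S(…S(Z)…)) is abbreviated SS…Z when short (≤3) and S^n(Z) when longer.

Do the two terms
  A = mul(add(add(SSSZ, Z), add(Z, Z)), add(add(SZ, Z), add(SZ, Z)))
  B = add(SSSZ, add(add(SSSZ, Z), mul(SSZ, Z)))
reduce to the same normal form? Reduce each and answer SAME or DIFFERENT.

Term A:
  start: mul(add(add(SSSZ, Z), add(Z, Z)), add(add(SZ, Z), add(SZ, Z)))
  [1] mul(add(S(add(SSZ, Z)), add(Z, Z)), add(add(SZ, Z), add(SZ, Z)))
  [2] mul(S(add(add(SSZ, Z), add(Z, Z))), add(add(SZ, Z), add(SZ, Z)))
  [3] add(add(add(SZ, Z), add(SZ, Z)), mul(add(add(SSZ, Z), add(Z, Z)), add(add(SZ, Z), add(SZ, Z))))
  [4] add(add(S(add(Z, Z)), add(SZ, Z)), mul(add(add(SSZ, Z), add(Z, Z)), add(add(SZ, Z), add(SZ, Z))))
  [5] add(S(add(add(Z, Z), add(SZ, Z))), mul(add(add(SSZ, Z), add(Z, Z)), add(add(SZ, Z), add(SZ, Z))))
  [6] S(add(add(add(Z, Z), add(SZ, Z)), mul(add(add(SSZ, Z), add(Z, Z)), add(add(SZ, Z), add(SZ, Z)))))
  [7] S(add(add(Z, add(SZ, Z)), mul(add(add(SSZ, Z), add(Z, Z)), add(add(SZ, Z), add(SZ, Z)))))
  [8] S(add(add(SZ, Z), mul(add(add(SSZ, Z), add(Z, Z)), add(add(SZ, Z), add(SZ, Z)))))
  [9] S(add(S(add(Z, Z)), mul(add(add(SSZ, Z), add(Z, Z)), add(add(SZ, Z), add(SZ, Z)))))
  [10] S(S(add(add(Z, Z), mul(add(add(SSZ, Z), add(Z, Z)), add(add(SZ, Z), add(SZ, Z))))))
  [11] S(S(add(Z, mul(add(add(SSZ, Z), add(Z, Z)), add(add(SZ, Z), add(SZ, Z))))))
  [12] S(S(mul(add(add(SSZ, Z), add(Z, Z)), add(add(SZ, Z), add(SZ, Z)))))
  [13] S(S(mul(add(S(add(SZ, Z)), add(Z, Z)), add(add(SZ, Z), add(SZ, Z)))))
  [14] S(S(mul(S(add(add(SZ, Z), add(Z, Z))), add(add(SZ, Z), add(SZ, Z)))))
  [15] S(S(add(add(add(SZ, Z), add(SZ, Z)), mul(add(add(SZ, Z), add(Z, Z)), add(add(SZ, Z), add(SZ, Z))))))
  [16] S(S(add(add(S(add(Z, Z)), add(SZ, Z)), mul(add(add(SZ, Z), add(Z, Z)), add(add(SZ, Z), add(SZ, Z))))))
  [17] S(S(add(S(add(add(Z, Z), add(SZ, Z))), mul(add(add(SZ, Z), add(Z, Z)), add(add(SZ, Z), add(SZ, Z))))))
  [18] S(S(S(add(add(add(Z, Z), add(SZ, Z)), mul(add(add(SZ, Z), add(Z, Z)), add(add(SZ, Z), add(SZ, Z)))))))
  [19] S(S(S(add(add(Z, add(SZ, Z)), mul(add(add(SZ, Z), add(Z, Z)), add(add(SZ, Z), add(SZ, Z)))))))
  [20] S(S(S(add(add(SZ, Z), mul(add(add(SZ, Z), add(Z, Z)), add(add(SZ, Z), add(SZ, Z)))))))
  [21] S(S(S(add(S(add(Z, Z)), mul(add(add(SZ, Z), add(Z, Z)), add(add(SZ, Z), add(SZ, Z)))))))
  [22] S(S(S(S(add(add(Z, Z), mul(add(add(SZ, Z), add(Z, Z)), add(add(SZ, Z), add(SZ, Z))))))))
  [23] S(S(S(S(add(Z, mul(add(add(SZ, Z), add(Z, Z)), add(add(SZ, Z), add(SZ, Z))))))))
  [24] S(S(S(S(mul(add(add(SZ, Z), add(Z, Z)), add(add(SZ, Z), add(SZ, Z)))))))
  [25] S(S(S(S(mul(add(S(add(Z, Z)), add(Z, Z)), add(add(SZ, Z), add(SZ, Z)))))))
  [26] S(S(S(S(mul(S(add(add(Z, Z), add(Z, Z))), add(add(SZ, Z), add(SZ, Z)))))))
  [27] S(S(S(S(add(add(add(SZ, Z), add(SZ, Z)), mul(add(add(Z, Z), add(Z, Z)), add(add(SZ, Z), add(SZ, Z))))))))
  [28] S(S(S(S(add(add(S(add(Z, Z)), add(SZ, Z)), mul(add(add(Z, Z), add(Z, Z)), add(add(SZ, Z), add(SZ, Z))))))))
  [29] S(S(S(S(add(S(add(add(Z, Z), add(SZ, Z))), mul(add(add(Z, Z), add(Z, Z)), add(add(SZ, Z), add(SZ, Z))))))))
  [30] S(S(S(S(S(add(add(add(Z, Z), add(SZ, Z)), mul(add(add(Z, Z), add(Z, Z)), add(add(SZ, Z), add(SZ, Z)))))))))
  [31] S(S(S(S(S(add(add(Z, add(SZ, Z)), mul(add(add(Z, Z), add(Z, Z)), add(add(SZ, Z), add(SZ, Z)))))))))
  [32] S(S(S(S(S(add(add(SZ, Z), mul(add(add(Z, Z), add(Z, Z)), add(add(SZ, Z), add(SZ, Z)))))))))
  [33] S(S(S(S(S(add(S(add(Z, Z)), mul(add(add(Z, Z), add(Z, Z)), add(add(SZ, Z), add(SZ, Z)))))))))
  [34] S(S(S(S(S(S(add(add(Z, Z), mul(add(add(Z, Z), add(Z, Z)), add(add(SZ, Z), add(SZ, Z))))))))))
  [35] S(S(S(S(S(S(add(Z, mul(add(add(Z, Z), add(Z, Z)), add(add(SZ, Z), add(SZ, Z))))))))))
  [36] S(S(S(S(S(S(mul(add(add(Z, Z), add(Z, Z)), add(add(SZ, Z), add(SZ, Z)))))))))
  [37] S(S(S(S(S(S(mul(add(Z, add(Z, Z)), add(add(SZ, Z), add(SZ, Z)))))))))
  [38] S(S(S(S(S(S(mul(add(Z, Z), add(add(SZ, Z), add(SZ, Z)))))))))
  [39] S(S(S(S(S(S(mul(Z, add(add(SZ, Z), add(SZ, Z)))))))))
  [40] S^6(Z)

Term B:
  start: add(SSSZ, add(add(SSSZ, Z), mul(SSZ, Z)))
  [1] S(add(SSZ, add(add(SSSZ, Z), mul(SSZ, Z))))
  [2] S(S(add(SZ, add(add(SSSZ, Z), mul(SSZ, Z)))))
  [3] S(S(S(add(Z, add(add(SSSZ, Z), mul(SSZ, Z))))))
  [4] S(S(S(add(add(SSSZ, Z), mul(SSZ, Z)))))
  [5] S(S(S(add(S(add(SSZ, Z)), mul(SSZ, Z)))))
  [6] S(S(S(S(add(add(SSZ, Z), mul(SSZ, Z))))))
  [7] S(S(S(S(add(S(add(SZ, Z)), mul(SSZ, Z))))))
  [8] S(S(S(S(S(add(add(SZ, Z), mul(SSZ, Z)))))))
  [9] S(S(S(S(S(add(S(add(Z, Z)), mul(SSZ, Z)))))))
  [10] S(S(S(S(S(S(add(add(Z, Z), mul(SSZ, Z))))))))
  [11] S(S(S(S(S(S(add(Z, mul(SSZ, Z))))))))
  [12] S(S(S(S(S(S(mul(SSZ, Z)))))))
  [13] S(S(S(S(S(S(add(Z, mul(SZ, Z))))))))
  [14] S(S(S(S(S(S(mul(SZ, Z)))))))
  [15] S(S(S(S(S(S(add(Z, mul(Z, Z))))))))
  [16] S(S(S(S(S(S(mul(Z, Z)))))))
  [17] S^6(Z)

Answer: SAME — A ⇓ S^6(Z), B ⇓ S^6(Z)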